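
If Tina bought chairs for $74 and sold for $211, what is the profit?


Selling price = $211
Cost price = $74
Profit = selling price - cost price:
Profit = $211 - $74 = $137

$137


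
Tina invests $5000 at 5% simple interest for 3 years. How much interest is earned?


Use the formula I = P x R x T / 100
P x R x T = 5000 x 5 x 3 = 75000
I = 75000 / 100 = $750

$750


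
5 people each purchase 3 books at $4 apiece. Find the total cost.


Cost per person:
3 x $4 = $12
Group total:
5 x $12 = $60

$60


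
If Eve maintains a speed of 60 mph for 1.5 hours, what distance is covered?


Use the formula: distance = speed x time
Speed = 60 mph, Time = 1.5 hours
60 x 1.5 = 90 miles

90 miles


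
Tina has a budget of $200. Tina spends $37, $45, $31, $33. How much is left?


Add up expenses:
$37 + $45 + $31 + $33 = $146
Subtract from budget:
$200 - $146 = $54

$54


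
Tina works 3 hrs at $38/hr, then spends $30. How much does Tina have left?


Calculate earnings:
3 x $38 = $114
Subtract spending:
$114 - $30 = $84

$84


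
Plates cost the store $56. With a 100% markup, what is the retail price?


Calculate the markup amount:
100% of $56 = $56
Add to cost:
$56 + $56 = $112

$112


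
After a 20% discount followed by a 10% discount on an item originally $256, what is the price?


First discount:
20% of $256 = $51.20
Price after first discount:
$256 - $51.20 = $204.80
Second discount:
10% of $204.80 = $20.48
Final price:
$204.80 - $20.48 = $184.32

$184.32


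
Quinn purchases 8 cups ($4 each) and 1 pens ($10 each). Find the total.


Cost of cups:
8 x $4 = $32
Cost of pens:
1 x $10 = $10
Add both:
$32 + $10 = $42

$42


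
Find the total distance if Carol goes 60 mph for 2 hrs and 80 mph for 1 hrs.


Leg 1 distance:
60 x 2 = 120 miles
Leg 2 distance:
80 x 1 = 80 miles
Total distance:
120 + 80 = 200 miles

200 miles


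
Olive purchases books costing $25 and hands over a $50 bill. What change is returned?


Start with the amount paid:
$50
Subtract the price:
$50 - $25 = $25

$25


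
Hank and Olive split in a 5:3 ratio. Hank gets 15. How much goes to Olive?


Find the multiplier:
15 / 5 = 3
Apply to Olive's share:
3 x 3 = 9

9


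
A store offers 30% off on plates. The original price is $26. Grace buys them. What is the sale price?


Calculate the discount amount:
30% of $26 = $7.80
Subtract from original:
$26 - $7.80 = $18.20

$18.20


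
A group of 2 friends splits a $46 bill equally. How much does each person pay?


Total bill: $46
Number of people: 2
Each pays: $46 / 2 = $23

$23


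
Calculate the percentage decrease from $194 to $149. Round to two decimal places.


Find the absolute change:
|149 - 194| = 45
Divide by original and multiply by 100:
45 / 194 x 100 = 23.1958...% ≈ 23.2%

23.2%


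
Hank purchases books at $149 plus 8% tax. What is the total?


Calculate the tax:
8% of $149 = $11.92
Add tax to price:
$149 + $11.92 = $160.92

$160.92


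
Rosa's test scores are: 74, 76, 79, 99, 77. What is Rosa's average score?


Add the scores:
74 + 76 + 79 + 99 + 77 = 405
Divide by the number of tests:
405 / 5 = 81

81


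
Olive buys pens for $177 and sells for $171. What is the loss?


Selling price = $171
Cost price = $177
Loss = cost price - selling price:
Loss = $177 - $171 = $6

$6


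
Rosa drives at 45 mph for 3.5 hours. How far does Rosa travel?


Use the formula: distance = speed x time
Speed = 45 mph, Time = 3.5 hours
45 x 3.5 = 157.5 miles

157.5 miles


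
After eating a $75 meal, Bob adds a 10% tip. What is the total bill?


Calculate the tip:
10% of $75 = $7.50
Add tip to meal cost:
$75 + $7.50 = $82.50

$82.50


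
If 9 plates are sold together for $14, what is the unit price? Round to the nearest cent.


Total cost: $14
Number of items: 9
Unit price: $14 / 9 = $1.5555... ≈ $1.56

$1.56


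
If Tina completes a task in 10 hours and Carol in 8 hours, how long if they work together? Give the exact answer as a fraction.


Tina's rate: 1/10 of the job per hour
Carol's rate: 1/8 of the job per hour
Combined rate: 1/10 + 1/8 = 9/40 per hour
Time = 1 / (9/40) = 40/9 hours (≈ 4.44 hours)

40/9 hours


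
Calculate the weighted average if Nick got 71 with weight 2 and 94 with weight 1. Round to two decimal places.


Weighted sum:
2 x 71 + 1 x 94 = 236
Total weight:
2 + 1 = 3
Weighted average:
236 / 3 = 78.6666... ≈ 78.67

78.67


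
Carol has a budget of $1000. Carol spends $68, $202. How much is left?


Add up expenses:
$68 + $202 = $270
Subtract from budget:
$1000 - $270 = $730

$730


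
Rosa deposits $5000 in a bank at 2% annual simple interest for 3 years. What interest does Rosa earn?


Use the formula I = P x R x T / 100
P x R x T = 5000 x 2 x 3 = 30000
I = 30000 / 100 = $300

$300


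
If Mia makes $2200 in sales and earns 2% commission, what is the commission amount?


Convert rate to decimal:
2% = 0.02
Multiply by sales:
$2200 x 0.02 = $44

$44


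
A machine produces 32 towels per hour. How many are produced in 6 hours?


Production rate: 32 towels per hour
Time: 6 hours
Total: 32 x 6 = 192 towels

192 towels


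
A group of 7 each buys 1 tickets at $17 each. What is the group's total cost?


Cost per person:
1 x $17 = $17
Group total:
7 x $17 = $119

$119


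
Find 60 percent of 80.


Convert percentage to decimal:
60% = 0.6
Multiply:
80 x 0.6 = 48

48


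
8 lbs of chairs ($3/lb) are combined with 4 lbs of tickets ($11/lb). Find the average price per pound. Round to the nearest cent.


Cost of chairs:
8 x $3 = $24
Cost of tickets:
4 x $11 = $44
Total cost: $24 + $44 = $68
Total weight: 12 lbs
Average: $68 / 12 = $5.6666... ≈ $5.67/lb

$5.67/lb


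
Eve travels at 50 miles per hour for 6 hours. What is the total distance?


Use the formula: distance = speed x time
Speed = 50 mph, Time = 6 hours
50 x 6 = 300 miles

300 miles


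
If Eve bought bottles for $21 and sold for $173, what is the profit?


Selling price = $173
Cost price = $21
Profit = selling price - cost price:
Profit = $173 - $21 = $152

$152


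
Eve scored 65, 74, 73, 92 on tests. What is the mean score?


Add the scores:
65 + 74 + 73 + 92 = 304
Divide by the number of tests:
304 / 4 = 76

76


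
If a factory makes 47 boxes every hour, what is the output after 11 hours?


Production rate: 47 boxes per hour
Time: 11 hours
Total: 47 x 11 = 517 boxes

517 boxes


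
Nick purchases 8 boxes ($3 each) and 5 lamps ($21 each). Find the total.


Cost of boxes:
8 x $3 = $24
Cost of lamps:
5 x $21 = $105
Add both:
$24 + $105 = $129

$129


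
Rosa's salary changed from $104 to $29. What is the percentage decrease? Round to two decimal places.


Find the absolute change:
|29 - 104| = 75
Divide by original and multiply by 100:
75 / 104 x 100 = 72.1153...% ≈ 72.12%

72.12%


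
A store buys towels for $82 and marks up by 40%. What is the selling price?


Calculate the markup amount:
40% of $82 = $32.80
Add to cost:
$82 + $32.80 = $114.80

$114.80


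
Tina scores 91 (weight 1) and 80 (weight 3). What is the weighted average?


Weighted sum:
1 x 91 + 3 x 80 = 331
Total weight:
1 + 3 = 4
Weighted average:
331 / 4 = 82.75

82.75


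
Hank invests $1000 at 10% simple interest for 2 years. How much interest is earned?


Use the formula I = P x R x T / 100
P x R x T = 1000 x 10 x 2 = 20000
I = 20000 / 100 = $200

$200


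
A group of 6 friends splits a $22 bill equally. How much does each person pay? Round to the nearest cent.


Total bill: $22
Number of people: 6
Each pays: $22 / 6 = $3.6666... ≈ $3.67

$3.67


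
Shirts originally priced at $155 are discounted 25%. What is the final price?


Calculate the discount amount:
25% of $155 = $38.75
Subtract from original:
$155 - $38.75 = $116.25

$116.25


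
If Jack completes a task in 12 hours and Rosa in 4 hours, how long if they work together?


Jack's rate: 1/12 of the job per hour
Rosa's rate: 1/4 of the job per hour
Combined rate: 1/12 + 1/4 = 1/3 per hour
Time = 1 / (1/3) = 3 hours

3 hours


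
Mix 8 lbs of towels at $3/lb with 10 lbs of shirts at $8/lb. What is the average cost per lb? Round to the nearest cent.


Cost of towels:
8 x $3 = $24
Cost of shirts:
10 x $8 = $80
Total cost: $24 + $80 = $104
Total weight: 18 lbs
Average: $104 / 18 = $5.7777... ≈ $5.78/lb

$5.78/lb


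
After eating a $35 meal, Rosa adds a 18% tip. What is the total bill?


Calculate the tip:
18% of $35 = $6.30
Add tip to meal cost:
$35 + $6.30 = $41.30

$41.30


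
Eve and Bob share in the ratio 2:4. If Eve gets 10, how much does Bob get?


Find the multiplier:
10 / 2 = 5
Apply to Bob's share:
4 x 5 = 20

20


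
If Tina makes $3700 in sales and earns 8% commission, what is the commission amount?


Convert rate to decimal:
8% = 0.08
Multiply by sales:
$3700 x 0.08 = $296

$296


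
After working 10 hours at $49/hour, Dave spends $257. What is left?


Calculate earnings:
10 x $49 = $490
Subtract spending:
$490 - $257 = $233

$233


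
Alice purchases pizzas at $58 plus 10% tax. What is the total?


Calculate the tax:
10% of $58 = $5.80
Add tax to price:
$58 + $5.80 = $63.80

$63.80


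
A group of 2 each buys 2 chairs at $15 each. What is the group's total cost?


Cost per person:
2 x $15 = $30
Group total:
2 x $30 = $60

$60


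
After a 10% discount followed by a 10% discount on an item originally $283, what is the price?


First discount:
10% of $283 = $28.30
Price after first discount:
$283 - $28.30 = $254.70
Second discount:
10% of $254.70 = $25.47
Final price:
$254.70 - $25.47 = $229.23

$229.23


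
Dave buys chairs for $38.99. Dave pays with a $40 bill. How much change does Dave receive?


Start with the amount paid:
$40
Subtract the price:
$40 - $38.99 = $1.01

$1.01


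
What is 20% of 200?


Convert percentage to decimal:
20% = 0.2
Multiply:
200 x 0.2 = 40

40


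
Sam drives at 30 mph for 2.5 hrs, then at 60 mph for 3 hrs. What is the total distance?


Leg 1 distance:
30 x 2.5 = 75 miles
Leg 2 distance:
60 x 3 = 180 miles
Total distance:
75 + 180 = 255 miles

255 miles


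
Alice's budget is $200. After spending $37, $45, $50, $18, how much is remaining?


Add up expenses:
$37 + $45 + $50 + $18 = $150
Subtract from budget:
$200 - $150 = $50

$50


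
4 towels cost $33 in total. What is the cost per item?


Total cost: $33
Number of items: 4
Unit price: $33 / 4 = $8.25

$8.25


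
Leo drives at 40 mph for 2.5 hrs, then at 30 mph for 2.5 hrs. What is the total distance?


Leg 1 distance:
40 x 2.5 = 100 miles
Leg 2 distance:
30 x 2.5 = 75 miles
Total distance:
100 + 75 = 175 miles

175 miles


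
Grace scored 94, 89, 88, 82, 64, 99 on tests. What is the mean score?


Add the scores:
94 + 89 + 88 + 82 + 64 + 99 = 516
Divide by the number of tests:
516 / 6 = 86

86


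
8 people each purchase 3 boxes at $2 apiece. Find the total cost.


Cost per person:
3 x $2 = $6
Group total:
8 x $6 = $48

$48


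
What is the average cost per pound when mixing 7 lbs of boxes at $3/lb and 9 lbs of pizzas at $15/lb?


Cost of boxes:
7 x $3 = $21
Cost of pizzas:
9 x $15 = $135
Total cost: $21 + $135 = $156
Total weight: 16 lbs
Average: $156 / 16 = $9.75/lb

$9.75/lb


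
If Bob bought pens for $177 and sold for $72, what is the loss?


Selling price = $72
Cost price = $177
Loss = cost price - selling price:
Loss = $177 - $72 = $105

$105


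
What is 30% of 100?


Convert percentage to decimal:
30% = 0.3
Multiply:
100 x 0.3 = 30

30


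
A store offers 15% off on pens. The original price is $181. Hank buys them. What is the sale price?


Calculate the discount amount:
15% of $181 = $27.15
Subtract from original:
$181 - $27.15 = $153.85

$153.85


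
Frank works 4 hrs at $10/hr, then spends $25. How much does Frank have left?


Calculate earnings:
4 x $10 = $40
Subtract spending:
$40 - $25 = $15

$15


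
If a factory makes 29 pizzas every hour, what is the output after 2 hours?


Production rate: 29 pizzas per hour
Time: 2 hours
Total: 29 x 2 = 58 pizzas

58 pizzas


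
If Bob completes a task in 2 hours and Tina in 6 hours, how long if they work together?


Bob's rate: 1/2 of the job per hour
Tina's rate: 1/6 of the job per hour
Combined rate: 1/2 + 1/6 = 2/3 per hour
Time = 1 / (2/3) = 3/2 = 1.5 hours

1.5 hours


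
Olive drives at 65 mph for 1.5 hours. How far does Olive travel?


Use the formula: distance = speed x time
Speed = 65 mph, Time = 1.5 hours
65 x 1.5 = 97.5 miles

97.5 miles


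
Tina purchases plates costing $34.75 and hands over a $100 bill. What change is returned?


Start with the amount paid:
$100
Subtract the price:
$100 - $34.75 = $65.25

$65.25


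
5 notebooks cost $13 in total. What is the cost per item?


Total cost: $13
Number of items: 5
Unit price: $13 / 5 = $2.60

$2.60


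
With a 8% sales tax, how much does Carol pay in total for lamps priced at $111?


Calculate the tax:
8% of $111 = $8.88
Add tax to price:
$111 + $8.88 = $119.88

$119.88


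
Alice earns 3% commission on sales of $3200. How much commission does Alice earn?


Convert rate to decimal:
3% = 0.03
Multiply by sales:
$3200 x 0.03 = $96

$96


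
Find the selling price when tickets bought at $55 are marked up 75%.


Calculate the markup amount:
75% of $55 = $41.25
Add to cost:
$55 + $41.25 = $96.25

$96.25


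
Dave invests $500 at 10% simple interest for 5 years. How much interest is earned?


Use the formula I = P x R x T / 100
P x R x T = 500 x 10 x 5 = 25000
I = 25000 / 100 = $250

$250


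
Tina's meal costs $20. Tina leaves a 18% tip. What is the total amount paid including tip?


Calculate the tip:
18% of $20 = $3.60
Add tip to meal cost:
$20 + $3.60 = $23.60

$23.60


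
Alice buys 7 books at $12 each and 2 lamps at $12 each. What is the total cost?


Cost of books:
7 x $12 = $84
Cost of lamps:
2 x $12 = $24
Add both:
$84 + $24 = $108

$108


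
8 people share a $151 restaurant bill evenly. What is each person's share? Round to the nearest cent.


Total bill: $151
Number of people: 8
Each pays: $151 / 8 = $18.875 ≈ $18.88

$18.88


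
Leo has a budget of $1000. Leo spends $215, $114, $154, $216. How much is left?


Add up expenses:
$215 + $114 + $154 + $216 = $699
Subtract from budget:
$1000 - $699 = $301

$301


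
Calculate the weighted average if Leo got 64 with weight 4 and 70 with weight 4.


Weighted sum:
4 x 64 + 4 x 70 = 536
Total weight:
4 + 4 = 8
Weighted average:
536 / 8 = 67

67


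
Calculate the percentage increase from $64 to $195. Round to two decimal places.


Find the absolute change:
|195 - 64| = 131
Divide by original and multiply by 100:
131 / 64 x 100 = 204.6875% ≈ 204.69%

204.69%


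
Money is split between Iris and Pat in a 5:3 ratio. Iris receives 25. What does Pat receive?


Find the multiplier:
25 / 5 = 5
Apply to Pat's share:
3 x 5 = 15

15


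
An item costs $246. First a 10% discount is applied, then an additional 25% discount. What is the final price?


First discount:
10% of $246 = $24.60
Price after first discount:
$246 - $24.60 = $221.40
Second discount:
25% of $221.40 = $55.35
Final price:
$221.40 - $55.35 = $166.05

$166.05


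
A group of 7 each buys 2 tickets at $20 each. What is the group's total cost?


Cost per person:
2 x $20 = $40
Group total:
7 x $40 = $280

$280


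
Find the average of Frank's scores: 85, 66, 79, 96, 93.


Add the scores:
85 + 66 + 79 + 96 + 93 = 419
Divide by the number of tests:
419 / 5 = 83.8

83.8


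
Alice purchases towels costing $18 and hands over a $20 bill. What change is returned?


Start with the amount paid:
$20
Subtract the price:
$20 - $18 = $2

$2


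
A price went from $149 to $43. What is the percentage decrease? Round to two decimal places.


Find the absolute change:
|43 - 149| = 106
Divide by original and multiply by 100:
106 / 149 x 100 = 71.1409...% ≈ 71.14%

71.14%


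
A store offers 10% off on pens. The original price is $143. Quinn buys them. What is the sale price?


Calculate the discount amount:
10% of $143 = $14.30
Subtract from original:
$143 - $14.30 = $128.70

$128.70


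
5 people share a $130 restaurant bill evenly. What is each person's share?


Total bill: $130
Number of people: 5
Each pays: $130 / 5 = $26

$26


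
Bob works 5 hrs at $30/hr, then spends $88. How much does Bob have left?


Calculate earnings:
5 x $30 = $150
Subtract spending:
$150 - $88 = $62

$62


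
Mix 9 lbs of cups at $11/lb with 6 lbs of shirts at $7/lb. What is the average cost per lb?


Cost of cups:
9 x $11 = $99
Cost of shirts:
6 x $7 = $42
Total cost: $99 + $42 = $141
Total weight: 15 lbs
Average: $141 / 15 = $9.40/lb

$9.40/lb


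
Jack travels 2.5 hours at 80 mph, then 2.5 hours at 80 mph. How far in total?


Leg 1 distance:
80 x 2.5 = 200 miles
Leg 2 distance:
80 x 2.5 = 200 miles
Total distance:
200 + 200 = 400 miles

400 miles


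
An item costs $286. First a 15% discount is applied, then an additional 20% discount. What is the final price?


First discount:
15% of $286 = $42.90
Price after first discount:
$286 - $42.90 = $243.10
Second discount:
20% of $243.10 = $48.62
Final price:
$243.10 - $48.62 = $194.48

$194.48


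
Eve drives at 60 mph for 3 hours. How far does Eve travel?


Use the formula: distance = speed x time
Speed = 60 mph, Time = 3 hours
60 x 3 = 180 miles

180 miles


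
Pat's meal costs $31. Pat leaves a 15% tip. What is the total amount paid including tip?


Calculate the tip:
15% of $31 = $4.65
Add tip to meal cost:
$31 + $4.65 = $35.65

$35.65


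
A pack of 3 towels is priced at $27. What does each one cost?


Total cost: $27
Number of items: 3
Unit price: $27 / 3 = $9

$9


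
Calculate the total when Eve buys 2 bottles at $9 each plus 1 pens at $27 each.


Cost of bottles:
2 x $9 = $18
Cost of pens:
1 x $27 = $27
Add both:
$18 + $27 = $45

$45


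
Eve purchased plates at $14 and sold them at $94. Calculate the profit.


Selling price = $94
Cost price = $14
Profit = selling price - cost price:
Profit = $94 - $14 = $80

$80


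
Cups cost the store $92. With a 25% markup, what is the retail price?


Calculate the markup amount:
25% of $92 = $23
Add to cost:
$92 + $23 = $115

$115


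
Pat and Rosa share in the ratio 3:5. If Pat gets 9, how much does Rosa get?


Find the multiplier:
9 / 3 = 3
Apply to Rosa's share:
5 x 3 = 15

15


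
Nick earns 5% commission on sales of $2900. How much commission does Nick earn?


Convert rate to decimal:
5% = 0.05
Multiply by sales:
$2900 x 0.05 = $145

$145


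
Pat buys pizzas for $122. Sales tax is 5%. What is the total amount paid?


Calculate the tax:
5% of $122 = $6.10
Add tax to price:
$122 + $6.10 = $128.10

$128.10


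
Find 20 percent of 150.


Convert percentage to decimal:
20% = 0.2
Multiply:
150 x 0.2 = 30

30


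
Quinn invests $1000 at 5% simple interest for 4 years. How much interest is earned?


Use the formula I = P x R x T / 100
P x R x T = 1000 x 5 x 4 = 20000
I = 20000 / 100 = $200

$200


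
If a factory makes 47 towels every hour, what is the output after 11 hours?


Production rate: 47 towels per hour
Time: 11 hours
Total: 47 x 11 = 517 towels

517 towels


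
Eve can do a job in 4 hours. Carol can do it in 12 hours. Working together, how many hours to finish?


Eve's rate: 1/4 of the job per hour
Carol's rate: 1/12 of the job per hour
Combined rate: 1/4 + 1/12 = 1/3 per hour
Time = 1 / (1/3) = 3 hours

3 hours


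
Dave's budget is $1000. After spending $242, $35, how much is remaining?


Add up expenses:
$242 + $35 = $277
Subtract from budget:
$1000 - $277 = $723

$723


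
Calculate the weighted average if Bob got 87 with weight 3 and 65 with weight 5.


Weighted sum:
3 x 87 + 5 x 65 = 586
Total weight:
3 + 5 = 8
Weighted average:
586 / 8 = 73.25

73.25


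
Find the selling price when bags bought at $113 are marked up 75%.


Calculate the markup amount:
75% of $113 = $84.75
Add to cost:
$113 + $84.75 = $197.75

$197.75


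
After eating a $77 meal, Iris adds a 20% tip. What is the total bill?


Calculate the tip:
20% of $77 = $15.40
Add tip to meal cost:
$77 + $15.40 = $92.40

$92.40


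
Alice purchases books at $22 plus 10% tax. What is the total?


Calculate the tax:
10% of $22 = $2.20
Add tax to price:
$22 + $2.20 = $24.20

$24.20


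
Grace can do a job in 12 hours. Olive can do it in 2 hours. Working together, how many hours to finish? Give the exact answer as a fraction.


Grace's rate: 1/12 of the job per hour
Olive's rate: 1/2 of the job per hour
Combined rate: 1/12 + 1/2 = 7/12 per hour
Time = 1 / (7/12) = 12/7 hours (≈ 1.71 hours)

12/7 hours


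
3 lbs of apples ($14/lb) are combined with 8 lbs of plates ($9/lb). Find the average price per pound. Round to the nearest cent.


Cost of apples:
3 x $14 = $42
Cost of plates:
8 x $9 = $72
Total cost: $42 + $72 = $114
Total weight: 11 lbs
Average: $114 / 11 = $10.3636... ≈ $10.36/lb

$10.36/lb


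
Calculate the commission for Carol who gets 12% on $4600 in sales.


Convert rate to decimal:
12% = 0.12
Multiply by sales:
$4600 x 0.12 = $552

$552


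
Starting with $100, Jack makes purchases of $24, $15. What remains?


Add up expenses:
$24 + $15 = $39
Subtract from budget:
$100 - $39 = $61

$61


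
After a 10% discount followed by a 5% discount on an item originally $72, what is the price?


First discount:
10% of $72 = $7.20
Price after first discount:
$72 - $7.20 = $64.80
Second discount:
5% of $64.80 = $3.24
Final price:
$64.80 - $3.24 = $61.56

$61.56


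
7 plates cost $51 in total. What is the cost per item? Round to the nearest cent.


Total cost: $51
Number of items: 7
Unit price: $51 / 7 = $7.2857... ≈ $7.29

$7.29


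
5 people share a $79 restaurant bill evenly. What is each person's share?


Total bill: $79
Number of people: 5
Each pays: $79 / 5 = $15.80

$15.80


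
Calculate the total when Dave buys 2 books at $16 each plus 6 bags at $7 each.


Cost of books:
2 x $16 = $32
Cost of bags:
6 x $7 = $42
Add both:
$32 + $42 = $74

$74


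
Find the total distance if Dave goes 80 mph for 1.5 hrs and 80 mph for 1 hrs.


Leg 1 distance:
80 x 1.5 = 120 miles
Leg 2 distance:
80 x 1 = 80 miles
Total distance:
120 + 80 = 200 miles

200 miles


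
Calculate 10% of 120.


Convert percentage to decimal:
10% = 0.1
Multiply:
120 x 0.1 = 12

12


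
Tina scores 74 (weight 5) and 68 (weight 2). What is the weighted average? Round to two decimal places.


Weighted sum:
5 x 74 + 2 x 68 = 506
Total weight:
5 + 2 = 7
Weighted average:
506 / 7 = 72.2857... ≈ 72.29

72.29


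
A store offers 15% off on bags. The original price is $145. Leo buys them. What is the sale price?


Calculate the discount amount:
15% of $145 = $21.75
Subtract from original:
$145 - $21.75 = $123.25

$123.25


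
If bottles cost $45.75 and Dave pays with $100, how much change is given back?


Start with the amount paid:
$100
Subtract the price:
$100 - $45.75 = $54.25

$54.25


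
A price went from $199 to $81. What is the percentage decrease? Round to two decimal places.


Find the absolute change:
|81 - 199| = 118
Divide by original and multiply by 100:
118 / 199 x 100 = 59.2964...% ≈ 59.3%

59.3%


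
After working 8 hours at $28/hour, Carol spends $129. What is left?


Calculate earnings:
8 x $28 = $224
Subtract spending:
$224 - $129 = $95

$95


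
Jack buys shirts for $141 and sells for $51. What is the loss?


Selling price = $51
Cost price = $141
Loss = cost price - selling price:
Loss = $141 - $51 = $90

$90


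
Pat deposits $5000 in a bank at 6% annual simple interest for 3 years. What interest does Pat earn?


Use the formula I = P x R x T / 100
P x R x T = 5000 x 6 x 3 = 90000
I = 90000 / 100 = $900

$900


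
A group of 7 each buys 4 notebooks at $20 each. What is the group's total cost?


Cost per person:
4 x $20 = $80
Group total:
7 x $80 = $560

$560


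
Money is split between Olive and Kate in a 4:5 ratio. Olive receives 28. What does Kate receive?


Find the multiplier:
28 / 4 = 7
Apply to Kate's share:
5 x 7 = 35

35


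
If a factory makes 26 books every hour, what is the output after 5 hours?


Production rate: 26 books per hour
Time: 5 hours
Total: 26 x 5 = 130 books

130 books


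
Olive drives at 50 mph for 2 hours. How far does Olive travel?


Use the formula: distance = speed x time
Speed = 50 mph, Time = 2 hours
50 x 2 = 100 miles

100 miles


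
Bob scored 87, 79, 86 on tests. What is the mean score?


Add the scores:
87 + 79 + 86 = 252
Divide by the number of tests:
252 / 3 = 84

84


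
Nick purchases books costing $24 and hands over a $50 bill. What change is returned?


Start with the amount paid:
$50
Subtract the price:
$50 - $24 = $26

$26


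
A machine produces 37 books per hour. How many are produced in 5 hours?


Production rate: 37 books per hour
Time: 5 hours
Total: 37 x 5 = 185 books

185 books


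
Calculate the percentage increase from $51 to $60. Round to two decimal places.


Find the absolute change:
|60 - 51| = 9
Divide by original and multiply by 100:
9 / 51 x 100 = 17.6470...% ≈ 17.65%

17.65%


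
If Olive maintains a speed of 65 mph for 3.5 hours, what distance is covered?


Use the formula: distance = speed x time
Speed = 65 mph, Time = 3.5 hours
65 x 3.5 = 227.5 miles

227.5 miles


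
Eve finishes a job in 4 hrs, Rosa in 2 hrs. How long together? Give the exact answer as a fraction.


Eve's rate: 1/4 of the job per hour
Rosa's rate: 1/2 of the job per hour
Combined rate: 1/4 + 1/2 = 3/4 per hour
Time = 1 / (3/4) = 4/3 hours (≈ 1.33 hours)

4/3 hours


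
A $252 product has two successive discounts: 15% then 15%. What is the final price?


First discount:
15% of $252 = $37.80
Price after first discount:
$252 - $37.80 = $214.20
Second discount:
15% of $214.20 = $32.13
Final price:
$214.20 - $32.13 = $182.07

$182.07


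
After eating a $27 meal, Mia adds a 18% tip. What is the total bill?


Calculate the tip:
18% of $27 = $4.86
Add tip to meal cost:
$27 + $4.86 = $31.86

$31.86


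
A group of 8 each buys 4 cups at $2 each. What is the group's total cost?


Cost per person:
4 x $2 = $8
Group total:
8 x $8 = $64

$64


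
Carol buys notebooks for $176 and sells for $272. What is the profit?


Selling price = $272
Cost price = $176
Profit = selling price - cost price:
Profit = $272 - $176 = $96

$96


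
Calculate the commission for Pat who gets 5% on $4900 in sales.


Convert rate to decimal:
5% = 0.05
Multiply by sales:
$4900 x 0.05 = $245

$245


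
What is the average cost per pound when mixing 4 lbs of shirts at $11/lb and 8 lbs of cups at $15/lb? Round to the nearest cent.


Cost of shirts:
4 x $11 = $44
Cost of cups:
8 x $15 = $120
Total cost: $44 + $120 = $164
Total weight: 12 lbs
Average: $164 / 12 = $13.6666... ≈ $13.67/lb

$13.67/lb


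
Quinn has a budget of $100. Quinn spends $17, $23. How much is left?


Add up expenses:
$17 + $23 = $40
Subtract from budget:
$100 - $40 = $60

$60


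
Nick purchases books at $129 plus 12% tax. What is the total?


Calculate the tax:
12% of $129 = $15.48
Add tax to price:
$129 + $15.48 = $144.48

$144.48


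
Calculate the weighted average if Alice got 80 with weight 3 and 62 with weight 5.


Weighted sum:
3 x 80 + 5 x 62 = 550
Total weight:
3 + 5 = 8
Weighted average:
550 / 8 = 68.75

68.75


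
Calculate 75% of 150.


Convert percentage to decimal:
75% = 0.75
Multiply:
150 x 0.75 = 112.5

112.5


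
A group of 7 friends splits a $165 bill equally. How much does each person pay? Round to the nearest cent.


Total bill: $165
Number of people: 7
Each pays: $165 / 7 = $23.5714... ≈ $23.57

$23.57


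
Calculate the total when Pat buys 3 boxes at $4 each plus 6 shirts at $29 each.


Cost of boxes:
3 x $4 = $12
Cost of shirts:
6 x $29 = $174
Add both:
$12 + $174 = $186

$186


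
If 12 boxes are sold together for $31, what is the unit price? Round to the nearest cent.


Total cost: $31
Number of items: 12
Unit price: $31 / 12 = $2.5833... ≈ $2.58

$2.58


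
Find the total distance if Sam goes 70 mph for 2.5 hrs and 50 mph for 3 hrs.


Leg 1 distance:
70 x 2.5 = 175 miles
Leg 2 distance:
50 x 3 = 150 miles
Total distance:
175 + 150 = 325 miles

325 miles


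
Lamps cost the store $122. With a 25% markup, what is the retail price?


Calculate the markup amount:
25% of $122 = $30.50
Add to cost:
$122 + $30.50 = $152.50

$152.50


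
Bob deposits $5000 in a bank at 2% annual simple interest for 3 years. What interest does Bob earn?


Use the formula I = P x R x T / 100
P x R x T = 5000 x 2 x 3 = 30000
I = 30000 / 100 = $300

$300


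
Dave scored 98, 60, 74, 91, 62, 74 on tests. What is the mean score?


Add the scores:
98 + 60 + 74 + 91 + 62 + 74 = 459
Divide by the number of tests:
459 / 6 = 76.5

76.5


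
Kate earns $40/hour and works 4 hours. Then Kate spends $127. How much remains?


Calculate earnings:
4 x $40 = $160
Subtract spending:
$160 - $127 = $33

$33


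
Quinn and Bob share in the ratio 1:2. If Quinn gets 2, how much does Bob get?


Find the multiplier:
2 / 1 = 2
Apply to Bob's share:
2 x 2 = 4

4


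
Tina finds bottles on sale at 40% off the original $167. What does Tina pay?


Calculate the discount amount:
40% of $167 = $66.80
Subtract from original:
$167 - $66.80 = $100.20

$100.20


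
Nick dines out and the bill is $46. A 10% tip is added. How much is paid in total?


Calculate the tip:
10% of $46 = $4.60
Add tip to meal cost:
$46 + $4.60 = $50.60

$50.60


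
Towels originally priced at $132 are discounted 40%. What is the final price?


Calculate the discount amount:
40% of $132 = $52.80
Subtract from original:
$132 - $52.80 = $79.20

$79.20


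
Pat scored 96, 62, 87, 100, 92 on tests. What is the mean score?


Add the scores:
96 + 62 + 87 + 100 + 92 = 437
Divide by the number of tests:
437 / 5 = 87.4

87.4


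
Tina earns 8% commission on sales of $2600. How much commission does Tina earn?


Convert rate to decimal:
8% = 0.08
Multiply by sales:
$2600 x 0.08 = $208

$208


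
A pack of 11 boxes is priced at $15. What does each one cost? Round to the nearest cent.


Total cost: $15
Number of items: 11
Unit price: $15 / 11 = $1.3636... ≈ $1.36

$1.36


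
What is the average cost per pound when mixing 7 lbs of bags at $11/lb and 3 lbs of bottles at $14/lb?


Cost of bags:
7 x $11 = $77
Cost of bottles:
3 x $14 = $42
Total cost: $77 + $42 = $119
Total weight: 10 lbs
Average: $119 / 10 = $11.90/lb

$11.90/lb


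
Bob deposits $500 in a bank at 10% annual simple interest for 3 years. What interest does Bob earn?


Use the formula I = P x R x T / 100
P x R x T = 500 x 10 x 3 = 15000
I = 15000 / 100 = $150

$150


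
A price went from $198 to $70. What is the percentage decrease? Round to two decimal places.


Find the absolute change:
|70 - 198| = 128
Divide by original and multiply by 100:
128 / 198 x 100 = 64.6464...% ≈ 64.65%

64.65%


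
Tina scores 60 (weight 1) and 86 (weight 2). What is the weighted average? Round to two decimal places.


Weighted sum:
1 x 60 + 2 x 86 = 232
Total weight:
1 + 2 = 3
Weighted average:
232 / 3 = 77.3333... ≈ 77.33

77.33


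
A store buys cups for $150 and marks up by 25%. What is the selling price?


Calculate the markup amount:
25% of $150 = $37.50
Add to cost:
$150 + $37.50 = $187.50

$187.50


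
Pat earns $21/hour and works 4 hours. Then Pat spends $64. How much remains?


Calculate earnings:
4 x $21 = $84
Subtract spending:
$84 - $64 = $20

$20


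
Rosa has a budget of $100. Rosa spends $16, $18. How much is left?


Add up expenses:
$16 + $18 = $34
Subtract from budget:
$100 - $34 = $66

$66


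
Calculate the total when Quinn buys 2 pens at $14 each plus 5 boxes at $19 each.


Cost of pens:
2 x $14 = $28
Cost of boxes:
5 x $19 = $95
Add both:
$28 + $95 = $123

$123


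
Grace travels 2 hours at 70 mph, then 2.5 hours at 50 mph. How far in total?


Leg 1 distance:
70 x 2 = 140 miles
Leg 2 distance:
50 x 2.5 = 125 miles
Total distance:
140 + 125 = 265 miles

265 miles


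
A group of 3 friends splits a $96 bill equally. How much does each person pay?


Total bill: $96
Number of people: 3
Each pays: $96 / 3 = $32

$32


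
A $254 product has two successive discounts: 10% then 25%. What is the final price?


First discount:
10% of $254 = $25.40
Price after first discount:
$254 - $25.40 = $228.60
Second discount:
25% of $228.60 = $57.15
Final price:
$228.60 - $57.15 = $171.45

$171.45


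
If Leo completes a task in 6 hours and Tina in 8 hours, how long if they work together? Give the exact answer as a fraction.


Leo's rate: 1/6 of the job per hour
Tina's rate: 1/8 of the job per hour
Combined rate: 1/6 + 1/8 = 7/24 per hour
Time = 1 / (7/24) = 24/7 hours (≈ 3.43 hours)

24/7 hours


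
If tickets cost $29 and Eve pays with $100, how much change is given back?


Start with the amount paid:
$100
Subtract the price:
$100 - $29 = $71

$71


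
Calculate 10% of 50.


Convert percentage to decimal:
10% = 0.1
Multiply:
50 x 0.1 = 5

5


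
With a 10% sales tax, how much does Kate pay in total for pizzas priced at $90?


Calculate the tax:
10% of $90 = $9
Add tax to price:
$90 + $9 = $99

$99


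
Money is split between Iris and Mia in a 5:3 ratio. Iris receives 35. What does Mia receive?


Find the multiplier:
35 / 5 = 7
Apply to Mia's share:
3 x 7 = 21

21


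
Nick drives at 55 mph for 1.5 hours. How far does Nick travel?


Use the formula: distance = speed x time
Speed = 55 mph, Time = 1.5 hours
55 x 1.5 = 82.5 miles

82.5 miles


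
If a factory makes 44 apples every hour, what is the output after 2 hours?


Production rate: 44 apples per hour
Time: 2 hours
Total: 44 x 2 = 88 apples

88 apples


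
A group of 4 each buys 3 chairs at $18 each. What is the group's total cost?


Cost per person:
3 x $18 = $54
Group total:
4 x $54 = $216

$216


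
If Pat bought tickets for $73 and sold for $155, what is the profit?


Selling price = $155
Cost price = $73
Profit = selling price - cost price:
Profit = $155 - $73 = $82

$82


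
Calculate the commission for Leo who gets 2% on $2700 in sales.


Convert rate to decimal:
2% = 0.02
Multiply by sales:
$2700 x 0.02 = $54

$54


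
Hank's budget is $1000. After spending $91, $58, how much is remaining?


Add up expenses:
$91 + $58 = $149
Subtract from budget:
$1000 - $149 = $851

$851


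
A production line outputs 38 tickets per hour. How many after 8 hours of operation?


Production rate: 38 tickets per hour
Time: 8 hours
Total: 38 x 8 = 304 tickets

304 tickets


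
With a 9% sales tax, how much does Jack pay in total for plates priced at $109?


Calculate the tax:
9% of $109 = $9.81
Add tax to price:
$109 + $9.81 = $118.81

$118.81


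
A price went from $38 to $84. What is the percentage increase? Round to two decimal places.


Find the absolute change:
|84 - 38| = 46
Divide by original and multiply by 100:
46 / 38 x 100 = 121.0526...% ≈ 121.05%

121.05%


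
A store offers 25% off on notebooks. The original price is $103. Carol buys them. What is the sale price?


Calculate the discount amount:
25% of $103 = $25.75
Subtract from original:
$103 - $25.75 = $77.25

$77.25


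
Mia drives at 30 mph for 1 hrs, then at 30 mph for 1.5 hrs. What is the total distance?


Leg 1 distance:
30 x 1 = 30 miles
Leg 2 distance:
30 x 1.5 = 45 miles
Total distance:
30 + 45 = 75 miles

75 miles


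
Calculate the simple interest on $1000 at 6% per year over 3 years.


Use the formula I = P x R x T / 100
P x R x T = 1000 x 6 x 3 = 18000
I = 18000 / 100 = $180

$180


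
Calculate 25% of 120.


Convert percentage to decimal:
25% = 0.25
Multiply:
120 x 0.25 = 30

30


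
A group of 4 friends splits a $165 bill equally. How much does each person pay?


Total bill: $165
Number of people: 4
Each pays: $165 / 4 = $41.25

$41.25


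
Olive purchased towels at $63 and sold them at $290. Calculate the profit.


Selling price = $290
Cost price = $63
Profit = selling price - cost price:
Profit = $290 - $63 = $227

$227


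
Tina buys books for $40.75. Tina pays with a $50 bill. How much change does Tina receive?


Start with the amount paid:
$50
Subtract the price:
$50 - $40.75 = $9.25

$9.25


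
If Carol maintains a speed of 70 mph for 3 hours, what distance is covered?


Use the formula: distance = speed x time
Speed = 70 mph, Time = 3 hours
70 x 3 = 210 miles

210 miles


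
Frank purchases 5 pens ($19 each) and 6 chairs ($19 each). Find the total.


Cost of pens:
5 x $19 = $95
Cost of chairs:
6 x $19 = $114
Add both:
$95 + $114 = $209

$209


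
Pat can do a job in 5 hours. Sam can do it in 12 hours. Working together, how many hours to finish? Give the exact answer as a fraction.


Pat's rate: 1/5 of the job per hour
Sam's rate: 1/12 of the job per hour
Combined rate: 1/5 + 1/12 = 17/60 per hour
Time = 1 / (17/60) = 60/17 hours (≈ 3.53 hours)

60/17 hours


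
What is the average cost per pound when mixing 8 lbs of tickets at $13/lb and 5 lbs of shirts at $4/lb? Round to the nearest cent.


Cost of tickets:
8 x $13 = $104
Cost of shirts:
5 x $4 = $20
Total cost: $104 + $20 = $124
Total weight: 13 lbs
Average: $124 / 13 = $9.5384... ≈ $9.54/lb

$9.54/lb


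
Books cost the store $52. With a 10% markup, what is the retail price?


Calculate the markup amount:
10% of $52 = $5.20
Add to cost:
$52 + $5.20 = $57.20

$57.20


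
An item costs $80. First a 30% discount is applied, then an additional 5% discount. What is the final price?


First discount:
30% of $80 = $24
Price after first discount:
$80 - $24 = $56
Second discount:
5% of $56 = $2.80
Final price:
$56 - $2.80 = $53.20

$53.20


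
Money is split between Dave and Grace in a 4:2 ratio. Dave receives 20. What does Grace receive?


Find the multiplier:
20 / 4 = 5
Apply to Grace's share:
2 x 5 = 10

10


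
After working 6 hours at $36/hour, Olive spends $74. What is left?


Calculate earnings:
6 x $36 = $216
Subtract spending:
$216 - $74 = $142

$142


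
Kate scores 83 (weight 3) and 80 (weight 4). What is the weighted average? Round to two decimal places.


Weighted sum:
3 x 83 + 4 x 80 = 569
Total weight:
3 + 4 = 7
Weighted average:
569 / 7 = 81.2857... ≈ 81.29

81.29


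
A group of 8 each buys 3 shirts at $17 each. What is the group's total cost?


Cost per person:
3 x $17 = $51
Group total:
8 x $51 = $408

$408


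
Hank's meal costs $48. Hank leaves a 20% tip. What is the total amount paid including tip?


Calculate the tip:
20% of $48 = $9.60
Add tip to meal cost:
$48 + $9.60 = $57.60

$57.60


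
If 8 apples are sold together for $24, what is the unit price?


Total cost: $24
Number of items: 8
Unit price: $24 / 8 = $3

$3


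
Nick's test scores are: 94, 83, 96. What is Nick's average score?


Add the scores:
94 + 83 + 96 = 273
Divide by the number of tests:
273 / 3 = 91

91


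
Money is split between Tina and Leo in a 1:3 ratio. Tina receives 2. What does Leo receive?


Find the multiplier:
2 / 1 = 2
Apply to Leo's share:
3 x 2 = 6

6
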